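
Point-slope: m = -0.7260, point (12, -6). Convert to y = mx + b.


y + 6 = -0.7260(x - 12)
y = -0.7260x - 6 + 0.7260*12
y = -0.7260x + 2.7120

y = -0.7260x + 2.7120


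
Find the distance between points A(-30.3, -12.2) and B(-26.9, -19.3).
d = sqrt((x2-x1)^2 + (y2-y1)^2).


dx = -26.9 + 30.3 = 3.4
dy = -19.3 + 12.2 = -7.1
d = sqrt(11.56 + 50.41) = sqrt(61.97) = 7.8721

7.8721


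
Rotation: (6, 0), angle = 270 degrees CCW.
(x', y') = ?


cos(270) = 0, sin(270) = -1
x' = 6*0 - 0*(-1) = 0
y' = 6*(-1) + 0*0 = -6

(0, -6)


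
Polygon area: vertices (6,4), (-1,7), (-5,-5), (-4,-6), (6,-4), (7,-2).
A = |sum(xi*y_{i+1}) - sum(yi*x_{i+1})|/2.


sum(xi*y_{i+1}) = 6*7 - 1*(-5) - 5*(-6) - 4*(-4) + 6*(-2) + 7*4 = 109
sum(yi*x_{i+1}) = 4*(-1) + 7*(-5) - 5*(-4) - 6*6 - 4*7 - 2*6 = -95
Area = |109 + 95|/2 = 204/2 = 102.0000

102.0000 sq units


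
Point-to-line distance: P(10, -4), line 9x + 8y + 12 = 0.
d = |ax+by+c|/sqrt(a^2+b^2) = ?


|9*10 + 8*(-4) + 12| = |70| = 70
sqrt(81 + 64) = sqrt(145) = 12.0416
d = 70/sqrt(145) = 5.8132

5.8132


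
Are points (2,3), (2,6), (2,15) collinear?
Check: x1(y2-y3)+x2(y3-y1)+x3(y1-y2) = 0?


2*(6-15) + 2*(15-3) + 2*(3-6)
= -18 + 24 - 6 = 0

Yes, collinear (determinant = 0)


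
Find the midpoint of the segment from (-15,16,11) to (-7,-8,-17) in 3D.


Mx = (-15- 7)/2 = -11.0000
My = (16- 8)/2 = 4.0000
Mz = (11- 17)/2 = -3.0000

M = (-11.0000, 4.0000, -3.0000)


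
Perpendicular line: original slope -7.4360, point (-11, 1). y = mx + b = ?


Perpendicular slope = -1/m1 = -1/(-7.4360) = 0.1345
b2 = y0 - m2*x0 = 1 - 11/(-7.4360) = 1 + 1.4793 = 2.4793

y = 0.1345x + 2.4793


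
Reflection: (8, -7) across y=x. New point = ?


Reflection rule for y=x: (y, x)
(8, -7) -> (-7, 8)

(-7, 8)


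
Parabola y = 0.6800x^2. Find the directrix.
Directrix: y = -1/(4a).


a = 0.6800
1/(4a) = 0.3676
directrix: y = -0.3676 = -0.3676

y = -0.3676


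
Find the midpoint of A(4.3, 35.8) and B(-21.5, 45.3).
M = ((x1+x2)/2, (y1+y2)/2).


Mx = (4.3 - 21.5)/2 = -17.2/2 = -8.6000
My = (35.8 + 45.3)/2 = 81.1/2 = 40.5500

(-8.6000, 40.5500)


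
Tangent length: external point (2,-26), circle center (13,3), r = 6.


d = sqrt((2-13)^2 + (-26-3)^2) = sqrt(121+841) = 31.0161
L = sqrt(962.0000 - 36) = sqrt(926.0000) = 30.4302

30.4302


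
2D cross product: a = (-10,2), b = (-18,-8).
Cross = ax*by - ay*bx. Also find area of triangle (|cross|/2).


cross = -10*(-8) - 2*(-18) = 80 + 36 = 116
Triangle area = |116|/2 = 116/2 = 58.0000

cross = 116, triangle area = 58.0000


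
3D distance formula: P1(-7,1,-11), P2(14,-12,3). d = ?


dx=21, dy=-13, dz=14
d = sqrt(441+169+196) = sqrt(806) = 28.3901

28.3901


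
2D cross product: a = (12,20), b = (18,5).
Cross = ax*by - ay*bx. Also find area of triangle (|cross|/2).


cross = 12*5 - 20*18 = 60 - 360 = -300
Triangle area = |-300|/2 = 300/2 = 150.0000

cross = -300, triangle area = 150.0000


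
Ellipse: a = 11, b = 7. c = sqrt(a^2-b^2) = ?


c^2 = 11^2 - 7^2 = 121 - 49 = 72
c = sqrt(72) = 8.4853

c = 8.4853


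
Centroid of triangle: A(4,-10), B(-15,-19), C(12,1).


Gx = (4- 15+12)/3 = 1/3 = 0.3333
Gy = (-10- 19+1)/3 = -28/3 = -9.3333

G = (0.3333, -9.3333)


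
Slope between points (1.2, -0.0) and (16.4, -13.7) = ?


dy = -13.7 + 0.0 = -13.7
dx = 16.4 - 1.2 = 15.2
m = -13.7/15.2 = -0.9013

m = -0.9013


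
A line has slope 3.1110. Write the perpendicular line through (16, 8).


Perpendicular slope = -1/m1 = -1/3.1110 = -0.3214
b2 = y0 - m2*x0 = 8 + 16/3.1110 = 8 + 5.1430 = 13.1430

y = -0.3214x + 13.1430


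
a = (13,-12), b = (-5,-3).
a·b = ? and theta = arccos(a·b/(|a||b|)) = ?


a·b = 13*(-5) - 12*(-3) = -65 + 36 = -29
|a| = sqrt(169+144) = 17.6918
|b| = sqrt(25+9) = 5.8310
cos(theta) = -29/(sqrt(313)*sqrt(34)) = -29/sqrt(10642) = -0.281117
theta = arccos(-29/sqrt(10642)) = 106.3269 degrees

a·b = -29, theta = 106.3269 deg


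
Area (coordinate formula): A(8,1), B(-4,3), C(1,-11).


8*(3+ 11) = 112
-4*(-11-1) = 48
1*(1-3) = -2
sum = 158
Area = |158|/2 = 79.0000

79.0000 sq units


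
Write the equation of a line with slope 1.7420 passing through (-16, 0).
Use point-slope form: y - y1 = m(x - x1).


y - 0 = 1.7420(x + 16)
y = 1.7420x + 0 - 1.7420*(-16)
y = 1.7420x + 27.8720

y = 1.7420x + 27.8720


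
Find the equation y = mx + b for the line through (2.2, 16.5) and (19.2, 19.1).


m = (2.6)/(17.0) = 0.1529
b = y1 - m*x1 = 16.5 - (2.6*2.2)/(17.0) = 16.5 - 0.3365 = 16.1635

y = 0.1529x + 16.1635


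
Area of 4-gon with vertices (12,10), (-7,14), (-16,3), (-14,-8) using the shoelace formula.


sum(xi*y_{i+1}) = 12*14 - 7*3 - 16*(-8) - 14*10 = 135
sum(yi*x_{i+1}) = 10*(-7) + 14*(-16) + 3*(-14) - 8*12 = -432
Area = |135 + 432|/2 = 567/2 = 283.5000

283.5000 sq units


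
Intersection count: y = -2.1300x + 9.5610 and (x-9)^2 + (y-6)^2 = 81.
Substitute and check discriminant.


Substitute y = -2.1300x + 9.5610: (x-9)^2 + (-2.1300x+9.5610-6)^2 = 81
Expand to Ax^2 + Bx + C = 0, where b-k = 3.561
A = 1+m^2 = 5.5369
B = 2(m(b-k) - h) = 2(-2.1300*3.561 - 9) = -33.16986
C = h^2 + (b-k)^2 - r^2 = 81 + 12.680721 - 81 = 12.680721
disc = B^2-4AC = 1100.2396 - 280.8475 = 819.3921
disc > 0

2 intersection points


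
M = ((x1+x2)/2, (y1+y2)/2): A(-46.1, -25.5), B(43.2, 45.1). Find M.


Mx = (-46.1 + 43.2)/2 = -2.9/2 = -1.4500
My = (-25.5 + 45.1)/2 = 19.6/2 = 9.8000

(-1.4500, 9.8000)


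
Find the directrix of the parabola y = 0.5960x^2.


a = 0.5960
1/(4a) = 0.4195
directrix: y = -0.4195 = -0.4195

y = -0.4195


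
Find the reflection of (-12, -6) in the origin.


Reflection rule for origin: (-x, -y)
(-12, -6) -> (12, 6)

(12, 6)


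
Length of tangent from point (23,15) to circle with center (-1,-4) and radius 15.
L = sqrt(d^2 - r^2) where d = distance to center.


d = sqrt((23+ 1)^2 + (15+ 4)^2) = sqrt(576+361) = 30.6105
L = sqrt(937.0000 - 225) = sqrt(712.0000) = 26.6833

26.6833


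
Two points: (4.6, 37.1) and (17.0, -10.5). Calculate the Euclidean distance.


dx = 17.0 - 4.6 = 12.4
dy = -10.5 - 37.1 = -47.6
d = sqrt(153.76 + 2265.76) = sqrt(2419.52) = 49.1886

49.1886


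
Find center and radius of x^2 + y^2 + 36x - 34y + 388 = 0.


h = -D/2 = -36/2 = -18
k = -E/2 = 34/2 = 17
r^2 = h^2 + k^2 - F = 324 + 289 - 388 = 225
r = 15

Center (-18, 17), radius = 15


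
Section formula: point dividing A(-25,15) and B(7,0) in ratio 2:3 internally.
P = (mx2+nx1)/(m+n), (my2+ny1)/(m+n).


Px = (2*7 + 3*(-25))/5 = -61/5 = -12.2000
Py = (2*0 + 3*15)/5 = 45/5 = 9.0000

P = (-12.2000, 9.0000)


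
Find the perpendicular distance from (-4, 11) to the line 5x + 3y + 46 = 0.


|5*(-4) + 3*11 + 46| = |59| = 59
sqrt(25 + 9) = sqrt(34) = 5.8310
d = 59/sqrt(34) = 10.1184

10.1184


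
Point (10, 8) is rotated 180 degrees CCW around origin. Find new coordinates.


cos(180) = -1, sin(180) = 0
x' = 10*(-1) - 8*0 = -10
y' = 10*0 + 8*(-1) = -8

(-10, -8)


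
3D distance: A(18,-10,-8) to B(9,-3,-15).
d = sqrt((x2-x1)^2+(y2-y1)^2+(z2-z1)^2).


dx=-9, dy=7, dz=-7
d = sqrt(81+49+49) = sqrt(179) = 13.3791

13.3791


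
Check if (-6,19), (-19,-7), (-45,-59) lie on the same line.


-6*(-7+ 59) - 19*(-59-19) - 45*(19+ 7)
= -312 + 1482 - 1170 = 0

Yes, collinear (determinant = 0)


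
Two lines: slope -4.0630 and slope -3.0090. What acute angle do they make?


m1-m2 = -1.054
1+m1*m2 = 13.225567
tan(theta) = |-1.054/13.225567| = 0.079694
theta = arctan(|-1.054/13.225567|) = 4.5565 degrees (acute angle)

4.5565 degrees


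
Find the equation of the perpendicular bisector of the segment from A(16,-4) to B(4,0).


Midpoint = (10, -2)
Slope of AB = dy/dx = 4/(-12) = -0.3333
Perp slope = -dx/dy = 12/4 = 3.0000
b = My - (perp slope)*Mx = -2 + (-12*10)/4 = -2 - 30.0000 = -32.0000

y = 3.0000x - 32.0000


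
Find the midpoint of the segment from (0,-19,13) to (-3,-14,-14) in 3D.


Mx = (0- 3)/2 = -1.5000
My = (-19- 14)/2 = -16.5000
Mz = (13- 14)/2 = -0.5000

M = (-1.5000, -16.5000, -0.5000)


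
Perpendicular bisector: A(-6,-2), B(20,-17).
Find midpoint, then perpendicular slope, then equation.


Midpoint = (7, -9.5)
Slope of AB = dy/dx = -15/26 = -0.5769
Perp slope = -dx/dy = 26/15 = 1.7333
b = My - (perp slope)*Mx = -9.5 + (26*7)/(-15) = -9.5 - 12.1333 = -21.6333

y = 1.7333x - 21.6333


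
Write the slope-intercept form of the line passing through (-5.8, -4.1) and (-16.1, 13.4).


m = (17.5)/(-10.3) = -1.6990
b = y1 - m*x1 = -4.1 - (17.5*(-5.8))/(-10.3) = -4.1 - 9.8544 = -13.9544

y = -1.6990x - 13.9544


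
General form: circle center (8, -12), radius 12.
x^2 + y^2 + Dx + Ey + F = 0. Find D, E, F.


(x-8)^2 + (y+ 12)^2 = 12^2
D = -2h = -16, E = -2k = 24
F = h^2+k^2-r^2 = 64+144-144 = 64

D = -16, E = 24, F = 64


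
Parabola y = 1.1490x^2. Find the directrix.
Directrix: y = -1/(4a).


a = 1.1490
1/(4a) = 0.2176
directrix: y = -0.2176 = -0.2176

y = -0.2176


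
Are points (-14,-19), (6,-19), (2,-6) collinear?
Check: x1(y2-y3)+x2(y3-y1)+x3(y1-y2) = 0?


-14*(-19+ 6) + 6*(-6+ 19) + 2*(-19+ 19)
= 182 + 78 + 0 = 260

No, not collinear (determinant = 260)


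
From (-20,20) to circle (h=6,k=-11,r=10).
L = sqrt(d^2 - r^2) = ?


d = sqrt((-20-6)^2 + (20+ 11)^2) = sqrt(676+961) = 40.4599
L = sqrt(1637.0000 - 100) = sqrt(1537.0000) = 39.2046

39.2046


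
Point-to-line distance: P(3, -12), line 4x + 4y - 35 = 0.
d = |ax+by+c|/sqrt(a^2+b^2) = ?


|4*3 + 4*(-12) - 35| = |-71| = 71
sqrt(16 + 16) = sqrt(32) = 5.6569
d = 71/sqrt(32) = 12.5511

12.5511


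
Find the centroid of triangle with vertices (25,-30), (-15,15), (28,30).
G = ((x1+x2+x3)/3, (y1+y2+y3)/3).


Gx = (25- 15+28)/3 = 38/3 = 12.6667
Gy = (-30+15+30)/3 = 15/3 = 5.0000

G = (12.6667, 5.0000)


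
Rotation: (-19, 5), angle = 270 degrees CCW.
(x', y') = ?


cos(270) = 0, sin(270) = -1
x' = -19*0 - 5*(-1) = 5
y' = -19*(-1) + 5*0 = 19

(5, 19)


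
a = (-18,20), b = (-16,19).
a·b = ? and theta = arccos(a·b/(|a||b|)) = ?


a·b = -18*(-16) + 20*19 = 288 + 380 = 668
|a| = sqrt(324+400) = 26.9072
|b| = sqrt(256+361) = 24.8395
cos(theta) = 668/(sqrt(724)*sqrt(617)) = 668/sqrt(446708) = 0.999458
theta = arccos(668/sqrt(446708)) = 1.8863 degrees

a·b = 668, theta = 1.8863 deg


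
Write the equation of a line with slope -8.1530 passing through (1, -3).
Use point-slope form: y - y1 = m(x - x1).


y + 3 = -8.1530(x - 1)
y = -8.1530x - 3 + 8.1530*1
y = -8.1530x + 5.1530

y = -8.1530x + 5.1530


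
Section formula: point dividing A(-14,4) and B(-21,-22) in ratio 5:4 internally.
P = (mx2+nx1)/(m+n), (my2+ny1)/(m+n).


Px = (5*(-21) + 4*(-14))/9 = -161/9 = -17.8889
Py = (5*(-22) + 4*4)/9 = -94/9 = -10.4444

P = (-17.8889, -10.4444)


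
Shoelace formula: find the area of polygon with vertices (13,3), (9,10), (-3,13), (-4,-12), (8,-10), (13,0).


sum(xi*y_{i+1}) = 13*10 + 9*13 - 3*(-12) - 4*(-10) + 8*0 + 13*3 = 362
sum(yi*x_{i+1}) = 3*9 + 10*(-3) + 13*(-4) - 12*8 - 10*13 + 0*13 = -281
Area = |362 + 281|/2 = 643/2 = 321.5000

321.5000 sq units


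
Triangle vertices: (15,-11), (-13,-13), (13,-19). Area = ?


15*(-13+ 19) = 90
-13*(-19+ 11) = 104
13*(-11+ 13) = 26
sum = 220
Area = |220|/2 = 110.0000

110.0000 sq units


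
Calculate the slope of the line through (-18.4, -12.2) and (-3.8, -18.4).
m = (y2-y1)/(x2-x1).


dy = -18.4 + 12.2 = -6.2
dx = -3.8 + 18.4 = 14.6
m = -6.2/14.6 = -0.4247

m = -0.4247


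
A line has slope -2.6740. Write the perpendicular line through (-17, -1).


Perpendicular slope = -1/m1 = -1/(-2.6740) = 0.3740
b2 = y0 - m2*x0 = -1 - 17/(-2.6740) = -1 + 6.3575 = 5.3575

y = 0.3740x + 5.3575


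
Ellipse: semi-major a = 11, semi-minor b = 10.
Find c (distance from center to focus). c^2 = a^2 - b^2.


c^2 = 11^2 - 10^2 = 121 - 100 = 21
c = sqrt(21) = 4.5826

c = 4.5826


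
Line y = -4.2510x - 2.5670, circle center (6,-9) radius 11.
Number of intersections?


Substitute y = -4.2510x - 2.5670: (x-6)^2 + (-4.2510x- 2.5670+ 9)^2 = 121
Expand to Ax^2 + Bx + C = 0, where b-k = 6.433
A = 1+m^2 = 19.071001
B = 2(m(b-k) - h) = 2(-4.2510*6.433 - 6) = -66.693366
C = h^2 + (b-k)^2 - r^2 = 36 + 41.383489 - 121 = -43.616511
disc = B^2-4AC = 4448.0051 + 3327.2421 = 7775.2472
disc > 0

2 intersection points


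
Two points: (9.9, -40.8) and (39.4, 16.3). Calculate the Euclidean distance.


dx = 39.4 - 9.9 = 29.5
dy = 16.3 + 40.8 = 57.1
d = sqrt(870.25 + 3260.41) = sqrt(4130.66) = 64.2702

64.2702


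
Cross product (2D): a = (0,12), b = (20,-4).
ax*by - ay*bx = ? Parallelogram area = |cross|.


cross = 0*(-4) - 12*20 = 0 - 240 = -240
Parallelogram area = |-240| = 240

cross = -240, parallelogram area = 240


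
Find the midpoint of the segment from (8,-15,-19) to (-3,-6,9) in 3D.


Mx = (8- 3)/2 = 2.5000
My = (-15- 6)/2 = -10.5000
Mz = (-19+9)/2 = -5.0000

M = (2.5000, -10.5000, -5.0000)


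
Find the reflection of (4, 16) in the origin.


Reflection rule for origin: (-x, -y)
(4, 16) -> (-4, -16)

(-4, -16)


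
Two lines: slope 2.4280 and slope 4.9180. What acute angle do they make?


m1-m2 = -2.49
1+m1*m2 = 12.940904
tan(theta) = |-2.49/12.940904| = 0.192413
theta = arctan(|-2.49/12.940904|) = 10.8914 degrees (acute angle)

10.8914 degrees


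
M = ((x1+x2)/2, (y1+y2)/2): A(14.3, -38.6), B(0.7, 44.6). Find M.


Mx = (14.3 + 0.7)/2 = 15.0/2 = 7.5000
My = (-38.6 + 44.6)/2 = 6.0/2 = 3.0000

(7.5000, 3.0000)


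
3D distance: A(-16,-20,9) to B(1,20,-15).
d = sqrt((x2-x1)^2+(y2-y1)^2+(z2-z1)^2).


dx=17, dy=40, dz=-24
d = sqrt(289+1600+576) = sqrt(2465) = 49.6488

49.6488


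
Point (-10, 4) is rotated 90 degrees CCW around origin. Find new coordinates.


cos(90) = 0, sin(90) = 1
x' = -10*0 - 4*1 = -4
y' = -10*1 + 4*0 = -10

(-4, -10)


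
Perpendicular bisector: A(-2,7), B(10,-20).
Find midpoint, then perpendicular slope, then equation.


Midpoint = (4, -6.5)
Slope of AB = dy/dx = -27/12 = -2.2500
Perp slope = -dx/dy = 12/27 = 0.4444
b = My - (perp slope)*Mx = -6.5 + (12*4)/(-27) = -6.5 - 1.7778 = -8.2778

y = 0.4444x - 8.2778


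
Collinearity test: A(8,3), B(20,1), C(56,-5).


8*(1+ 5) + 20*(-5-3) + 56*(3-1)
= 48 - 160 + 112 = 0

Yes, collinear (determinant = 0)


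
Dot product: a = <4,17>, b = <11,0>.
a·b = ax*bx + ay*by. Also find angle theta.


a·b = 4*11 + 17*0 = 44 + 0 = 44
|a| = sqrt(16+289) = 17.4642
|b| = sqrt(121+0) = 11.0000
cos(theta) = 44/(sqrt(305)*sqrt(121)) = 44/sqrt(36905) = 0.229039
theta = arccos(44/sqrt(36905)) = 76.7595 degrees

a·b = 44, theta = 76.7595 deg


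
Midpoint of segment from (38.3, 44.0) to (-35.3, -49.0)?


Mx = (38.3 - 35.3)/2 = 3.0/2 = 1.5000
My = (44.0 - 49.0)/2 = -5.0/2 = -2.5000

(1.5000, -2.5000)


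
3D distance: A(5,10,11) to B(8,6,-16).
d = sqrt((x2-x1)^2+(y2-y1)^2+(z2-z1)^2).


dx=3, dy=-4, dz=-27
d = sqrt(9+16+729) = sqrt(754) = 27.4591

27.4591


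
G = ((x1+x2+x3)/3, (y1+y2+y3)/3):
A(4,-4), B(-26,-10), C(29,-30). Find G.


Gx = (4- 26+29)/3 = 7/3 = 2.3333
Gy = (-4- 10- 30)/3 = -44/3 = -14.6667

G = (2.3333, -14.6667)


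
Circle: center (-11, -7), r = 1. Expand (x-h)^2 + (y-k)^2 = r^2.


(x+ 11)^2 + (y+ 7)^2 = 1^2
D = -2h = 22, E = -2k = 14
F = h^2+k^2-r^2 = 121+49-1 = 169

x^2 + y^2 + 22x + 14y + 169 = 0


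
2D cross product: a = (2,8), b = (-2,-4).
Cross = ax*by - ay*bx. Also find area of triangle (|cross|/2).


cross = 2*(-4) - 8*(-2) = -8 + 16 = 8
Triangle area = |8|/2 = 8/2 = 4.0000

cross = 8, triangle area = 4.0000


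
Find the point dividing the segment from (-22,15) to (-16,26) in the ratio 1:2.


Px = (1*(-16) + 2*(-22))/3 = -60/3 = -20.0000
Py = (1*26 + 2*15)/3 = 56/3 = 18.6667

P = (-20.0000, 18.6667)


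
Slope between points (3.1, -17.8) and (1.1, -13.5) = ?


dy = -13.5 + 17.8 = 4.3
dx = 1.1 - 3.1 = -2.0
m = 4.3/(-2.0) = -2.1500

m = -2.1500


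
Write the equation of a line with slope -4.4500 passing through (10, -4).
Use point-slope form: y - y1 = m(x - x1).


y + 4 = -4.4500(x - 10)
y = -4.4500x - 4 + 4.4500*10
y = -4.4500x + 40.5000

y = -4.4500x + 40.5000


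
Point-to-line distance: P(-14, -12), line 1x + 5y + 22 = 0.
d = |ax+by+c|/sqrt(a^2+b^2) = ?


|1*(-14) + 5*(-12) + 22| = |-52| = 52
sqrt(1 + 25) = sqrt(26) = 5.0990
d = 52/sqrt(26) = 10.1980

10.1980


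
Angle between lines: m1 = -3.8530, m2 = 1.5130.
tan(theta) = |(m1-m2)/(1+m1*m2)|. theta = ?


m1-m2 = -5.366
1+m1*m2 = -4.829589
tan(theta) = |-5.366/(-4.829589)| = 1.111068
theta = arctan(|-5.366/(-4.829589)|) = 48.0117 degrees (acute angle)

48.0117 degrees


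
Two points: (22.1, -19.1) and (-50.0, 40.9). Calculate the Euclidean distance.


dx = -50.0 - 22.1 = -72.1
dy = 40.9 + 19.1 = 60.0
d = sqrt(5198.41 + 3600.0) = sqrt(8798.41) = 93.7998

93.7998


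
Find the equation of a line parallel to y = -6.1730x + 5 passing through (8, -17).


Parallel lines have equal slopes.
m2 = -6.1730
b2 = -17 + 6.1730*8 = 32.3840

y = -6.1730x + 32.3840


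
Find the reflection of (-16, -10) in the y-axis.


Reflection rule for y-axis: (-x, y)
(-16, -10) -> (16, -10)

(16, -10)


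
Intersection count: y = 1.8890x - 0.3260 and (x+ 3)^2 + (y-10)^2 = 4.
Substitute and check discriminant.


Substitute y = 1.8890x - 0.3260: (x+ 3)^2 + (1.8890x- 0.3260-10)^2 = 4
Expand to Ax^2 + Bx + C = 0, where b-k = -10.326
A = 1+m^2 = 4.568321
B = 2(m(b-k) - h) = 2(1.8890*(-10.326) + 3) = -33.011628
C = h^2 + (b-k)^2 - r^2 = 9 + 106.626276 - 4 = 111.626276
disc = B^2-4AC = 1089.7676 - 2039.7786 = -950.0110
disc < 0

0 intersection points


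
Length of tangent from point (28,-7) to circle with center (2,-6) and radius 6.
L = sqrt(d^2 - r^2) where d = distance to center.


d = sqrt((28-2)^2 + (-7+ 6)^2) = sqrt(676+1) = 26.0192
L = sqrt(677.0000 - 36) = sqrt(641.0000) = 25.3180

25.3180


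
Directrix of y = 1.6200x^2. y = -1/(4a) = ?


a = 1.6200
1/(4a) = 0.1543
directrix: y = -0.1543 = -0.1543

y = -0.1543


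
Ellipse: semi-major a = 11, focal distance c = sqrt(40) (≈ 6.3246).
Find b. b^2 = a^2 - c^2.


b^2 = 11^2 - (sqrt(40))^2 = 121 - 40 = 81
b = sqrt(81) = 9

b = 9


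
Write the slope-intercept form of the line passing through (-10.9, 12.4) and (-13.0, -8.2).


m = (-20.6)/(-2.1) = 9.8095
b = y1 - m*x1 = 12.4 - (-20.6*(-10.9))/(-2.1) = 12.4 + 106.9238 = 119.3238

y = 9.8095x + 119.3238


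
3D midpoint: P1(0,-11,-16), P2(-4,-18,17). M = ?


Mx = (0- 4)/2 = -2.0000
My = (-11- 18)/2 = -14.5000
Mz = (-16+17)/2 = 0.5000

M = (-2.0000, -14.5000, 0.5000)


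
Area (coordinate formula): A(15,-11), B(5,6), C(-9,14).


15*(6-14) = -120
5*(14+ 11) = 125
-9*(-11-6) = 153
sum = 158
Area = |158|/2 = 79.0000

79.0000 sq units


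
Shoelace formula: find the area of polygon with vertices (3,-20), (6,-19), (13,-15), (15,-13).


sum(xi*y_{i+1}) = 3*(-19) + 6*(-15) + 13*(-13) + 15*(-20) = -616
sum(yi*x_{i+1}) = -20*6 - 19*13 - 15*15 - 13*3 = -631
Area = |-616 + 631|/2 = 15/2 = 7.5000

7.5000 sq units


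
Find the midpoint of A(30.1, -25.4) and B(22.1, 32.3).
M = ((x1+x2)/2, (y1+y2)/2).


Mx = (30.1 + 22.1)/2 = 52.2/2 = 26.1000
My = (-25.4 + 32.3)/2 = 6.9/2 = 3.4500

(26.1000, 3.4500)


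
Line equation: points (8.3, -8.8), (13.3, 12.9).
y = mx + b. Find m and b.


m = (21.7)/(5.0) = 4.3400
b = y1 - m*x1 = -8.8 - (21.7*8.3)/(5.0) = -8.8 - 36.0220 = -44.8220

y = 4.3400x - 44.8220


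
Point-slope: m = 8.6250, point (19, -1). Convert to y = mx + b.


y + 1 = 8.6250(x - 19)
y = 8.6250x - 1 - 8.6250*19
y = 8.6250x - 164.8750

y = 8.6250x - 164.8750


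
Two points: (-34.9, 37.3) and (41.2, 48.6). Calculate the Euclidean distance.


dx = 41.2 + 34.9 = 76.1
dy = 48.6 - 37.3 = 11.3
d = sqrt(5791.21 + 127.69) = sqrt(5918.9) = 76.9344

76.9344


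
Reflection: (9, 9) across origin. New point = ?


Reflection rule for origin: (-x, -y)
(9, 9) -> (-9, -9)

(-9, -9)


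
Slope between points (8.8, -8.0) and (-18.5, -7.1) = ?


dy = -7.1 + 8.0 = 0.9
dx = -18.5 - 8.8 = -27.3
m = 0.9/(-27.3) = -0.0330

m = -0.0330


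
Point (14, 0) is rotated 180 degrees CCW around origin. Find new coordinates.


cos(180) = -1, sin(180) = 0
x' = 14*(-1) - 0*0 = -14
y' = 14*0 + 0*(-1) = 0

(-14, 0)


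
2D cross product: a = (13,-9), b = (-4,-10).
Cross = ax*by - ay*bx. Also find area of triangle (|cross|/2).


cross = 13*(-10) + 9*(-4) = -130 - 36 = -166
Triangle area = |-166|/2 = 166/2 = 83.0000

cross = -166, triangle area = 83.0000


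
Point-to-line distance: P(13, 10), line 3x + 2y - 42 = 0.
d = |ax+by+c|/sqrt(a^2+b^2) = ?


|3*13 + 2*10 - 42| = |17| = 17
sqrt(9 + 4) = sqrt(13) = 3.6056
d = 17/sqrt(13) = 4.7150

4.7150


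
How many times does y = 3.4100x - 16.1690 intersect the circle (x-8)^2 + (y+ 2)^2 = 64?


Substitute y = 3.4100x - 16.1690: (x-8)^2 + (3.4100x- 16.1690+ 2)^2 = 64
Expand to Ax^2 + Bx + C = 0, where b-k = -14.169
A = 1+m^2 = 12.6281
B = 2(m(b-k) - h) = 2(3.4100*(-14.169) - 8) = -112.63258
C = h^2 + (b-k)^2 - r^2 = 64 + 200.760561 - 64 = 200.760561
disc = B^2-4AC = 12686.0981 - 10140.8978 = 2545.2003
disc > 0

2 intersection points


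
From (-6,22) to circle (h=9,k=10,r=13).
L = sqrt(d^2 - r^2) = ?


d = sqrt((-6-9)^2 + (22-10)^2) = sqrt(225+144) = 19.2094
L = sqrt(369.0000 - 169) = sqrt(200.0000) = 14.1421

14.1421


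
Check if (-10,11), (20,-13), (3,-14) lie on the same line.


-10*(-13+ 14) + 20*(-14-11) + 3*(11+ 13)
= -10 - 500 + 72 = -438

No, not collinear (determinant = -438)


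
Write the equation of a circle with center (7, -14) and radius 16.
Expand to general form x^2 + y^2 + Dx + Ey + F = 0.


(x-7)^2 + (y+ 14)^2 = 16^2
D = -2h = -14, E = -2k = 28
F = h^2+k^2-r^2 = 49+196-256 = -11

x^2 + y^2 - 14x + 28y - 11 = 0


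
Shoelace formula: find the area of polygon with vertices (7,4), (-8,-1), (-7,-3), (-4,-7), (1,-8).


sum(xi*y_{i+1}) = 7*(-1) - 8*(-3) - 7*(-7) - 4*(-8) + 1*4 = 102
sum(yi*x_{i+1}) = 4*(-8) - 1*(-7) - 3*(-4) - 7*1 - 8*7 = -76
Area = |102 + 76|/2 = 178/2 = 89.0000

89.0000 sq units


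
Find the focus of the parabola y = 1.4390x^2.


a = 1.4390
4a = 5.7560
focus = (0, 1/5.7560) = (0, 0.1737)

Focus = (0, 0.1737)


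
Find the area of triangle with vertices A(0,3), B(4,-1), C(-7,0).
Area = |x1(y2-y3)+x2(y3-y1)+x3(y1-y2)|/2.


0*(-1-0) = 0
4*(0-3) = -12
-7*(3+ 1) = -28
sum = -40
Area = |-40|/2 = 20.0000

20.0000 sq units


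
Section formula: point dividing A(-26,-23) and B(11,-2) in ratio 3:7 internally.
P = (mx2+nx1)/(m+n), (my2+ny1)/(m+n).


Px = (3*11 + 7*(-26))/10 = -149/10 = -14.9000
Py = (3*(-2) + 7*(-23))/10 = -167/10 = -16.7000

P = (-14.9000, -16.7000)


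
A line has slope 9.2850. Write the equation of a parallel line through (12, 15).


Parallel lines have equal slopes.
m2 = 9.2850
b2 = 15 - 9.2850*12 = -96.4200

y = 9.2850x - 96.4200


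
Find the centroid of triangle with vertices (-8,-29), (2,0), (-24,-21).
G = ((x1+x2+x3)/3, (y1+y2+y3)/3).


Gx = (-8+2- 24)/3 = -30/3 = -10.0000
Gy = (-29+0- 21)/3 = -50/3 = -16.6667

G = (-10.0000, -16.6667)


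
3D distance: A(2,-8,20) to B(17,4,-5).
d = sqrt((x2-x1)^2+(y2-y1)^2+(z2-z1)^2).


dx=15, dy=12, dz=-25
d = sqrt(225+144+625) = sqrt(994) = 31.5278

31.5278


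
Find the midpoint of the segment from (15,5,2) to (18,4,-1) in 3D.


Mx = (15+18)/2 = 16.5000
My = (5+4)/2 = 4.5000
Mz = (2- 1)/2 = 0.5000

M = (16.5000, 4.5000, 0.5000)


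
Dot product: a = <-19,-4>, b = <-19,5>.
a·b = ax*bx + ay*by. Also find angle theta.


a·b = -19*(-19) - 4*5 = 361 - 20 = 341
|a| = sqrt(361+16) = 19.4165
|b| = sqrt(361+25) = 19.6469
cos(theta) = 341/(sqrt(377)*sqrt(386)) = 341/sqrt(145522) = 0.893902
theta = arccos(341/sqrt(145522)) = 26.6322 degrees

a·b = 341, theta = 26.6322 deg


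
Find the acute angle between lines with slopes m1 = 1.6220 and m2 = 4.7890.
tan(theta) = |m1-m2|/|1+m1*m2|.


m1-m2 = -3.167
1+m1*m2 = 8.767758
tan(theta) = |-3.167/8.767758| = 0.361210
theta = arctan(|-3.167/8.767758|) = 19.8602 degrees (acute angle)

19.8602 degrees


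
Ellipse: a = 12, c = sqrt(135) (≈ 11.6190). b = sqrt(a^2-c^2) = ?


b^2 = 12^2 - (sqrt(135))^2 = 144 - 135 = 9
b = sqrt(9) = 3

b = 3


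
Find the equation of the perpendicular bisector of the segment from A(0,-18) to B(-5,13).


Midpoint = (-2.5, -2.5)
Slope of AB = dy/dx = 31/(-5) = -6.2000
Perp slope = -dx/dy = 5/31 = 0.1613
b = My - (perp slope)*Mx = -2.5 + (-5*(-2.5))/31 = -2.5 + 0.4032 = -2.0968

y = 0.1613x - 2.0968


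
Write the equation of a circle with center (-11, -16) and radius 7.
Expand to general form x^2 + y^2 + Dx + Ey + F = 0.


(x+ 11)^2 + (y+ 16)^2 = 7^2
D = -2h = 22, E = -2k = 32
F = h^2+k^2-r^2 = 121+256-49 = 328

x^2 + y^2 + 22x + 32y + 328 = 0


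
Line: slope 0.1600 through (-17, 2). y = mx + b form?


y - 2 = 0.1600(x + 17)
y = 0.1600x + 2 - 0.1600*(-17)
y = 0.1600x + 4.7200

y = 0.1600x + 4.7200


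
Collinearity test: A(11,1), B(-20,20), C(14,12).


11*(20-12) - 20*(12-1) + 14*(1-20)
= 88 - 220 - 266 = -398

No, not collinear (determinant = -398)


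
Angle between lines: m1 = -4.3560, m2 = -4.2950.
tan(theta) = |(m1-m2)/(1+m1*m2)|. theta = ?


m1-m2 = -0.061
1+m1*m2 = 19.70902
tan(theta) = |-0.061/19.70902| = 0.003095
theta = arctan(|-0.061/19.70902|) = 0.1773 degrees (acute angle)

0.1773 degrees


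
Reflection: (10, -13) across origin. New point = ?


Reflection rule for origin: (-x, -y)
(10, -13) -> (-10, 13)

(-10, 13)


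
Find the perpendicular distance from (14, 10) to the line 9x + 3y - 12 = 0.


|9*14 + 3*10 - 12| = |144| = 144
sqrt(81 + 9) = sqrt(90) = 9.4868
d = 144/sqrt(90) = 15.1789

15.1789


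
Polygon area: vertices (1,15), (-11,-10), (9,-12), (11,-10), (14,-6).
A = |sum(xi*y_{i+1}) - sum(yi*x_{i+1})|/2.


sum(xi*y_{i+1}) = 1*(-10) - 11*(-12) + 9*(-10) + 11*(-6) + 14*15 = 176
sum(yi*x_{i+1}) = 15*(-11) - 10*9 - 12*11 - 10*14 - 6*1 = -533
Area = |176 + 533|/2 = 709/2 = 354.5000

354.5000 sq units


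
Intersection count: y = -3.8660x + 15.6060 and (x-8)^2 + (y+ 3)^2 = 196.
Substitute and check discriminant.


Substitute y = -3.8660x + 15.6060: (x-8)^2 + (-3.8660x+15.6060+ 3)^2 = 196
Expand to Ax^2 + Bx + C = 0, where b-k = 18.606
A = 1+m^2 = 15.945956
B = 2(m(b-k) - h) = 2(-3.8660*18.606 - 8) = -159.861592
C = h^2 + (b-k)^2 - r^2 = 64 + 346.183236 - 196 = 214.183236
disc = B^2-4AC = 25555.7286 - 13661.4258 = 11894.3028
disc > 0

2 intersection points


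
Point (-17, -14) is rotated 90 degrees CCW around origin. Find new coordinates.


cos(90) = 0, sin(90) = 1
x' = -17*0 + 14*1 = 14
y' = -17*1 - 14*0 = -17

(14, -17)


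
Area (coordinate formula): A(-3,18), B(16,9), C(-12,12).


-3*(9-12) = 9
16*(12-18) = -96
-12*(18-9) = -108
sum = -195
Area = |-195|/2 = 97.5000

97.5000 sq units


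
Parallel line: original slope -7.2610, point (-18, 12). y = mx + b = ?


Parallel lines have equal slopes.
m2 = -7.2610
b2 = 12 + 7.2610*(-18) = -118.6980

y = -7.2610x - 118.6980


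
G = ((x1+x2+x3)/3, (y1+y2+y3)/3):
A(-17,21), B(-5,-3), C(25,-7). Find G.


Gx = (-17- 5+25)/3 = 3/3 = 1.0000
Gy = (21- 3- 7)/3 = 11/3 = 3.6667

G = (1.0000, 3.6667)


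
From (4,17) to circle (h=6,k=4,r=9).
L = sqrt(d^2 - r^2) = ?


d = sqrt((4-6)^2 + (17-4)^2) = sqrt(4+169) = 13.1529
L = sqrt(173.0000 - 81) = sqrt(92.0000) = 9.5917

9.5917


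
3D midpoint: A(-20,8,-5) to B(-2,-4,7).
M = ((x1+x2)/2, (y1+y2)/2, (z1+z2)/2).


Mx = (-20- 2)/2 = -11.0000
My = (8- 4)/2 = 2.0000
Mz = (-5+7)/2 = 1.0000

M = (-11.0000, 2.0000, 1.0000)


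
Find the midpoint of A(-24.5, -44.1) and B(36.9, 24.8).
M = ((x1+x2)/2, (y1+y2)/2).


Mx = (-24.5 + 36.9)/2 = 12.4/2 = 6.2000
My = (-44.1 + 24.8)/2 = -19.3/2 = -9.6500

(6.2000, -9.6500)


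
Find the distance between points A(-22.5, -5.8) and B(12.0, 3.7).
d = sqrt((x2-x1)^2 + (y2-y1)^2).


dx = 12.0 + 22.5 = 34.5
dy = 3.7 + 5.8 = 9.5
d = sqrt(1190.25 + 90.25) = sqrt(1280.5) = 35.7841

35.7841


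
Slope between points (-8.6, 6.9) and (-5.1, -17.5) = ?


dy = -17.5 - 6.9 = -24.4
dx = -5.1 + 8.6 = 3.5
m = -24.4/3.5 = -6.9714

m = -6.9714


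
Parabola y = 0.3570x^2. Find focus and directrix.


a = 0.3570
1/(4a) = 0.7003
Focus = (0, 0.7003)
Directrix: y = -0.7003

Focus = (0, 0.7003), Directrix: y = -0.7003


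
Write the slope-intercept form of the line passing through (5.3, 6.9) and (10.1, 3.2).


m = (-3.7)/(4.8) = -0.7708
b = y1 - m*x1 = 6.9 - (-3.7*5.3)/(4.8) = 6.9 + 4.0854 = 10.9854

y = -0.7708x + 10.9854


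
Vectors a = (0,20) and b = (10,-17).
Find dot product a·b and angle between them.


a·b = 0*10 + 20*(-17) = 0 - 340 = -340
|a| = sqrt(0+400) = 20.0000
|b| = sqrt(100+289) = 19.7231
cos(theta) = -340/(sqrt(400)*sqrt(389)) = -340/sqrt(155600) = -0.861934
theta = arccos(-340/sqrt(155600)) = 149.5345 degrees

a·b = -340, theta = 149.5345 deg


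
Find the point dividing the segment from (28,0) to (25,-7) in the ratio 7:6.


Px = (7*25 + 6*28)/13 = 343/13 = 26.3846
Py = (7*(-7) + 6*0)/13 = -49/13 = -3.7692

P = (26.3846, -3.7692)


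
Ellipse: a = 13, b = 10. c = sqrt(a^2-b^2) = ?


c^2 = 13^2 - 10^2 = 169 - 100 = 69
c = sqrt(69) = 8.3066

c = 8.3066


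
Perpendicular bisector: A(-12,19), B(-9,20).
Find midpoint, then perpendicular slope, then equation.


Midpoint = (-10.5, 19.5)
Slope of AB = dy/dx = 1/3 = 0.3333
Perp slope = -dx/dy = -3/1 = -3.0000
b = My - (perp slope)*Mx = 19.5 + (3*(-10.5))/1 = 19.5 - 31.5000 = -12.0000

y = -3.0000x - 12.0000


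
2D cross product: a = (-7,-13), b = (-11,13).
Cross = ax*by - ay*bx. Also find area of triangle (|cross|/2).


cross = -7*13 + 13*(-11) = -91 - 143 = -234
Triangle area = |-234|/2 = 234/2 = 117.0000

cross = -234, triangle area = 117.0000


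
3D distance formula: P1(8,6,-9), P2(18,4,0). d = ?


dx=10, dy=-2, dz=9
d = sqrt(100+4+81) = sqrt(185) = 13.6015

13.6015


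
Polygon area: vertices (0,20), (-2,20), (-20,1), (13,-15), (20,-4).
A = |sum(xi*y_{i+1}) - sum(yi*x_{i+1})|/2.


sum(xi*y_{i+1}) = 0*20 - 2*1 - 20*(-15) + 13*(-4) + 20*20 = 646
sum(yi*x_{i+1}) = 20*(-2) + 20*(-20) + 1*13 - 15*20 - 4*0 = -727
Area = |646 + 727|/2 = 1373/2 = 686.5000

686.5000 sq units


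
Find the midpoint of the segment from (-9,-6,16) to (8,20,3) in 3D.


Mx = (-9+8)/2 = -0.5000
My = (-6+20)/2 = 7.0000
Mz = (16+3)/2 = 9.5000

M = (-0.5000, 7.0000, 9.5000)


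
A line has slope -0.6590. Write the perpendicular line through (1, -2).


Perpendicular slope = -1/m1 = -1/(-0.6590) = 1.5175
b2 = y0 - m2*x0 = -2 + 1/(-0.6590) = -2 - 1.5175 = -3.5175

y = 1.5175x - 3.5175


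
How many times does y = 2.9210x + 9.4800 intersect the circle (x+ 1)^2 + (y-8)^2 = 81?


Substitute y = 2.9210x + 9.4800: (x+ 1)^2 + (2.9210x+9.4800-8)^2 = 81
Expand to Ax^2 + Bx + C = 0, where b-k = 1.48
A = 1+m^2 = 9.532241
B = 2(m(b-k) - h) = 2(2.9210*1.48 + 1) = 10.64616
C = h^2 + (b-k)^2 - r^2 = 1 + 2.1904 - 81 = -77.8096
disc = B^2-4AC = 113.3407 + 2966.7994 = 3080.1401
disc > 0

2 intersection points


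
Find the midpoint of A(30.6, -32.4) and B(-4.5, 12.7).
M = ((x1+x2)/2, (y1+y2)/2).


Mx = (30.6 - 4.5)/2 = 26.1/2 = 13.0500
My = (-32.4 + 12.7)/2 = -19.7/2 = -9.8500

(13.0500, -9.8500)


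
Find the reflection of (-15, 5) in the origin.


Reflection rule for origin: (-x, -y)
(-15, 5) -> (15, -5)

(15, -5)


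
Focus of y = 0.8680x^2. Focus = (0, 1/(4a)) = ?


a = 0.8680
4a = 3.4720
focus = (0, 1/3.4720) = (0, 0.2880)

Focus = (0, 0.2880)


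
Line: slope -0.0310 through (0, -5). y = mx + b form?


y + 5 = -0.0310(x - 0)
y = -0.0310x - 5 + 0.0310*0
y = -0.0310x - 5.0000

y = -0.0310x - 5.0000


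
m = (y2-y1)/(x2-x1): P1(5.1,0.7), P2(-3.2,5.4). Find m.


dy = 5.4 - 0.7 = 4.7
dx = -3.2 - 5.1 = -8.3
m = 4.7/(-8.3) = -0.5663

m = -0.5663


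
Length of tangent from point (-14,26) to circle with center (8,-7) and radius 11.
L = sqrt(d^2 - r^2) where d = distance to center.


d = sqrt((-14-8)^2 + (26+ 7)^2) = sqrt(484+1089) = 39.6611
L = sqrt(1573.0000 - 121) = sqrt(1452.0000) = 38.1051

38.1051


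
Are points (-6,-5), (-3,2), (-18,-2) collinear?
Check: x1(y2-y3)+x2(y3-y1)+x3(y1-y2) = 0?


-6*(2+ 2) - 3*(-2+ 5) - 18*(-5-2)
= -24 - 9 + 126 = 93

No, not collinear (determinant = 93)


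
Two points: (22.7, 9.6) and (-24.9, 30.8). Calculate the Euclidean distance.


dx = -24.9 - 22.7 = -47.6
dy = 30.8 - 9.6 = 21.2
d = sqrt(2265.76 + 449.44) = sqrt(2715.2) = 52.1076

52.1076


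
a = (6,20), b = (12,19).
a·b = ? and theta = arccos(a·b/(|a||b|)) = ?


a·b = 6*12 + 20*19 = 72 + 380 = 452
|a| = sqrt(36+400) = 20.8806
|b| = sqrt(144+361) = 22.4722
cos(theta) = 452/(sqrt(436)*sqrt(505)) = 452/sqrt(220180) = 0.963273
theta = arccos(452/sqrt(220180)) = 15.5764 degrees

a·b = 452, theta = 15.5764 deg


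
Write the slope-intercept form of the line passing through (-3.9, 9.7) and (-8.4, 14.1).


m = (4.4)/(-4.5) = -0.9778
b = y1 - m*x1 = 9.7 - (4.4*(-3.9))/(-4.5) = 9.7 - 3.8133 = 5.8867

y = -0.9778x + 5.8867


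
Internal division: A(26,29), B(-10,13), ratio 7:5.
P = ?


Px = (7*(-10) + 5*26)/12 = 60/12 = 5.0000
Py = (7*13 + 5*29)/12 = 236/12 = 19.6667

P = (5.0000, 19.6667)


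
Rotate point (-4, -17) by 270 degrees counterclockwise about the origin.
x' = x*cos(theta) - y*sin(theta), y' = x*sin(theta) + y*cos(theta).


cos(270) = 0, sin(270) = -1
x' = -4*0 + 17*(-1) = -17
y' = -4*(-1) - 17*0 = 4

(-17, 4)


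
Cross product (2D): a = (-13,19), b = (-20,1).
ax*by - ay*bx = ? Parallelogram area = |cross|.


cross = -13*1 - 19*(-20) = -13 + 380 = 367
Parallelogram area = |367| = 367

cross = 367, parallelogram area = 367


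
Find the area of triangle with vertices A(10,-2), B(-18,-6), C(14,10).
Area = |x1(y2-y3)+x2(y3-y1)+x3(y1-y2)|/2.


10*(-6-10) = -160
-18*(10+ 2) = -216
14*(-2+ 6) = 56
sum = -320
Area = |-320|/2 = 160.0000

160.0000 sq units


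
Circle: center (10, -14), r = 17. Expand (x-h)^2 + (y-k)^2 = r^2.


(x-10)^2 + (y+ 14)^2 = 17^2
D = -2h = -20, E = -2k = 28
F = h^2+k^2-r^2 = 100+196-289 = 7

x^2 + y^2 - 20x + 28y + 7 = 0


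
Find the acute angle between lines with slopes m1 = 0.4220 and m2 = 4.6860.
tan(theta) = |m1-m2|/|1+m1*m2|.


m1-m2 = -4.264
1+m1*m2 = 2.977492
tan(theta) = |-4.264/2.977492| = 1.432078
theta = arctan(|-4.264/2.977492|) = 55.0739 degrees (acute angle)

55.0739 degrees


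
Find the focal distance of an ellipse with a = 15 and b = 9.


c^2 = 15^2 - 9^2 = 225 - 81 = 144
c = sqrt(144) = 12.0000

c = 12.0000


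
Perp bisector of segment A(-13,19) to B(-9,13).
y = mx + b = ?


Midpoint = (-11, 16)
Slope of AB = dy/dx = -6/4 = -1.5000
Perp slope = -dx/dy = 4/6 = 0.6667
b = My - (perp slope)*Mx = 16 + (4*(-11))/(-6) = 16 + 7.3333 = 23.3333

y = 0.6667x + 23.3333


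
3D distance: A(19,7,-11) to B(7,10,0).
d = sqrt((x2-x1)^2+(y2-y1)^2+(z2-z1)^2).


dx=-12, dy=3, dz=11
d = sqrt(144+9+121) = sqrt(274) = 16.5529

16.5529


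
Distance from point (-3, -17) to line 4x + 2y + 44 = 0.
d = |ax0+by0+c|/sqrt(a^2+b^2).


|4*(-3) + 2*(-17) + 44| = |-2| = 2
sqrt(16 + 4) = sqrt(20) = 4.4721
d = 2/sqrt(20) = 0.4472

0.4472


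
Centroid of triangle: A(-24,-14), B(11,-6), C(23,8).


Gx = (-24+11+23)/3 = 10/3 = 3.3333
Gy = (-14- 6+8)/3 = -12/3 = -4.0000

G = (3.3333, -4.0000)


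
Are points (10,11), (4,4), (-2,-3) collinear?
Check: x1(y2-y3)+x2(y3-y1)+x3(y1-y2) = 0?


10*(4+ 3) + 4*(-3-11) - 2*(11-4)
= 70 - 56 - 14 = 0

Yes, collinear (determinant = 0)


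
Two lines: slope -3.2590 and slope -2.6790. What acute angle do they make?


m1-m2 = -0.58
1+m1*m2 = 9.730861
tan(theta) = |-0.58/9.730861| = 0.059604
theta = arctan(|-0.58/9.730861|) = 3.4110 degrees (acute angle)

3.4110 degrees


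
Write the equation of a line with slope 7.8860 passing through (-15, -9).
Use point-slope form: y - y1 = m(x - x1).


y + 9 = 7.8860(x + 15)
y = 7.8860x - 9 - 7.8860*(-15)
y = 7.8860x + 109.2900

y = 7.8860x + 109.2900


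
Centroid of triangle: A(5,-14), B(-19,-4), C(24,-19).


Gx = (5- 19+24)/3 = 10/3 = 3.3333
Gy = (-14- 4- 19)/3 = -37/3 = -12.3333

G = (3.3333, -12.3333)


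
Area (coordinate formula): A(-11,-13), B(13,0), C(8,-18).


-11*(0+ 18) = -198
13*(-18+ 13) = -65
8*(-13-0) = -104
sum = -367
Area = |-367|/2 = 183.5000

183.5000 sq units


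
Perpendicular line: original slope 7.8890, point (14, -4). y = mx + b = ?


Perpendicular slope = -1/m1 = -1/7.8890 = -0.1268
b2 = y0 - m2*x0 = -4 + 14/7.8890 = -4 + 1.7746 = -2.2254

y = -0.1268x - 2.2254


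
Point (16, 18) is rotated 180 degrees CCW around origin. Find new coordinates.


cos(180) = -1, sin(180) = 0
x' = 16*(-1) - 18*0 = -16
y' = 16*0 + 18*(-1) = -18

(-16, -18)


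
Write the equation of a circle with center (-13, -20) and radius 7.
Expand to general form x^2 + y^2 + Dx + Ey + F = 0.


(x+ 13)^2 + (y+ 20)^2 = 7^2
D = -2h = 26, E = -2k = 40
F = h^2+k^2-r^2 = 169+400-49 = 520

x^2 + y^2 + 26x + 40y + 520 = 0


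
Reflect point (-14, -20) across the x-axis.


Reflection rule for x-axis: (x, -y)
(-14, -20) -> (-14, 20)

(-14, 20)


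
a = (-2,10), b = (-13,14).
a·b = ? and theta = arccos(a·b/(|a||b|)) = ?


a·b = -2*(-13) + 10*14 = 26 + 140 = 166
|a| = sqrt(4+100) = 10.1980
|b| = sqrt(169+196) = 19.1050
cos(theta) = 166/(sqrt(104)*sqrt(365)) = 166/sqrt(37960) = 0.852011
theta = arccos(166/sqrt(37960)) = 31.5690 degrees

a·b = 166, theta = 31.5690 deg


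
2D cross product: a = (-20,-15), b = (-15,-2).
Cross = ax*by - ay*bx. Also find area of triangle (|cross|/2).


cross = -20*(-2) + 15*(-15) = 40 - 225 = -185
Triangle area = |-185|/2 = 185/2 = 92.5000

cross = -185, triangle area = 92.5000


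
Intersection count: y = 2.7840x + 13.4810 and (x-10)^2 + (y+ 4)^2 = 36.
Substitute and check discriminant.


Substitute y = 2.7840x + 13.4810: (x-10)^2 + (2.7840x+13.4810+ 4)^2 = 36
Expand to Ax^2 + Bx + C = 0, where b-k = 17.481
A = 1+m^2 = 8.750656
B = 2(m(b-k) - h) = 2(2.7840*17.481 - 10) = 77.334208
C = h^2 + (b-k)^2 - r^2 = 100 + 305.585361 - 36 = 369.585361
disc = B^2-4AC = 5980.5797 - 12936.4574 = -6955.8777
disc < 0

0 intersection points


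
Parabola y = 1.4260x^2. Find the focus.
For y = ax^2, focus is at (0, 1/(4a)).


a = 1.4260
4a = 5.7040
focus = (0, 1/5.7040) = (0, 0.1753)

Focus = (0, 0.1753)


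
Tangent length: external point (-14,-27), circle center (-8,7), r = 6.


d = sqrt((-14+ 8)^2 + (-27-7)^2) = sqrt(36+1156) = 34.5254
L = sqrt(1192.0000 - 36) = sqrt(1156.0000) = 34.0000

34.0000


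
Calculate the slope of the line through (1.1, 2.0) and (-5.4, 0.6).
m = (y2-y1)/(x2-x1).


dy = 0.6 - 2.0 = -1.4
dx = -5.4 - 1.1 = -6.5
m = -1.4/(-6.5) = 0.2154

m = 0.2154


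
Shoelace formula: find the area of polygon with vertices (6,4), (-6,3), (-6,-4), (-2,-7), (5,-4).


sum(xi*y_{i+1}) = 6*3 - 6*(-4) - 6*(-7) - 2*(-4) + 5*4 = 112
sum(yi*x_{i+1}) = 4*(-6) + 3*(-6) - 4*(-2) - 7*5 - 4*6 = -93
Area = |112 + 93|/2 = 205/2 = 102.5000

102.5000 sq units


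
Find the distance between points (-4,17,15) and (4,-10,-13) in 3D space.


dx=8, dy=-27, dz=-28
d = sqrt(64+729+784) = sqrt(1577) = 39.7115

39.7115


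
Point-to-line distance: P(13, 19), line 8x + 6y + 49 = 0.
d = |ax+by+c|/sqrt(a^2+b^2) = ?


|8*13 + 6*19 + 49| = |267| = 267
sqrt(64 + 36) = sqrt(100) = 10.0000
d = 267/sqrt(100) = 26.7000

26.7000


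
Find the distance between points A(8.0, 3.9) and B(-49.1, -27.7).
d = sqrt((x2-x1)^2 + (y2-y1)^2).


dx = -49.1 - 8.0 = -57.1
dy = -27.7 - 3.9 = -31.6
d = sqrt(3260.41 + 998.56) = sqrt(4258.97) = 65.2608

65.2608


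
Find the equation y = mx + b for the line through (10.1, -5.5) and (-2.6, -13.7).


m = (-8.2)/(-12.7) = 0.6457
b = y1 - m*x1 = -5.5 - (-8.2*10.1)/(-12.7) = -5.5 - 6.5213 = -12.0213

y = 0.6457x - 12.0213
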